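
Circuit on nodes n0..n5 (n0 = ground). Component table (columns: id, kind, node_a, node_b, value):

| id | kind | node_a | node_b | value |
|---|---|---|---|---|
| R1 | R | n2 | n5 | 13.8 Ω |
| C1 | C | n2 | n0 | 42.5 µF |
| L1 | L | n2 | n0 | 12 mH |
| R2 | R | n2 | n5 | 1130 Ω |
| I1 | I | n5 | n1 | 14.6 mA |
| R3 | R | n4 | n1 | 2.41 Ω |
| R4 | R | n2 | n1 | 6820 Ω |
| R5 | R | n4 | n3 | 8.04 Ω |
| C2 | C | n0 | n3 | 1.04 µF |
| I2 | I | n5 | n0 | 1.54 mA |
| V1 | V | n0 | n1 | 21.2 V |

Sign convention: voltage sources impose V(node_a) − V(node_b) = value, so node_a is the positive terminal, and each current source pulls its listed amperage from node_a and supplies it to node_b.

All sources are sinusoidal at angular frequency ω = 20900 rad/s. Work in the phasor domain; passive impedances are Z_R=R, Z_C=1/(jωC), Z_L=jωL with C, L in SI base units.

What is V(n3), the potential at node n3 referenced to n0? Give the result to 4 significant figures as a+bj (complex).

-20.16+4.579j V

Apply KCL at each of the 5 non-ground nodes and solve the resulting linear system.
Node n1: branches {I1, R3, R4, V1} → V_1 = -21.20+0.000j
Node n2: branches {R1, C1, L1, R2, R4} → V_2 = -3.610e-06+0.02177j
Node n3: branches {R5, C2} → V_3 = -20.16+4.579j
Node n4: branches {R3, R5} → V_4 = -20.96+1.056j
Node n5: branches {R1, R2, I1, I2} → V_5 = -0.2200+0.02177j
Source currents: i(V1)=-0.1172-0.4382j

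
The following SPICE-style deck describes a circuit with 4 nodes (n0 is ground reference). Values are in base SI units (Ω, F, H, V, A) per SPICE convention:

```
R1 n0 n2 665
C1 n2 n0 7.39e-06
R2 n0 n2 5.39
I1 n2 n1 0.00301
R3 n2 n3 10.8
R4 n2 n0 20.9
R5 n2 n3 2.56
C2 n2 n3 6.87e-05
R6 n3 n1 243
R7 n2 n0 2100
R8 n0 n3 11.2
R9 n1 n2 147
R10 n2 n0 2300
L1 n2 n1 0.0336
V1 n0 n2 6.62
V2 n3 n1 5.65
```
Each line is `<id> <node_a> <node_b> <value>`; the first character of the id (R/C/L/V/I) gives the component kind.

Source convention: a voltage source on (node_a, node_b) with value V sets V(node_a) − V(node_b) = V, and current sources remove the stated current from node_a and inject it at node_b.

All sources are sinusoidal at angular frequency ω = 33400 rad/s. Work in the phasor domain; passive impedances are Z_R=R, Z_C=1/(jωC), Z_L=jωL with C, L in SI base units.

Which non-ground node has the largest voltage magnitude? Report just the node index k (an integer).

1

Element admittances at ω=33400 rad/s:
  Y(R1) = 0.001504+0.000j S between n0,n2
  Y(C1) = 0.000+0.2468j S between n2,n0
  Y(R2) = 0.1855+0.000j S between n0,n2
  I1: injects 0.00301 A into n1 (from n2)
  Y(R3) = 0.09259+0.000j S between n2,n3
  Y(R4) = 0.04785+0.000j S between n2,n0
  Y(R5) = 0.3906+0.000j S between n2,n3
  Y(C2) = 0.000+2.295j S between n2,n3
  Y(R6) = 0.004115+0.000j S between n3,n1
  Y(R7) = 0.0004762+0.000j S between n2,n0
  Y(R8) = 0.08929+0.000j S between n0,n3
  Y(R9) = 0.006803+0.000j S between n1,n2
  Y(R10) = 0.0004348+0.000j S between n2,n0
  Y(L1) = 0.000-0.0008911j S between n2,n1
  V1: constraint V(n0)−V(n2) = 6.62
  V2: constraint V(n3)−V(n1) = 5.65
Assemble and solve the 5×5 MNA system:
  V(n1)=-12.21-0.2597j  V(n2)=-6.620+0.000j  V(n3)=-6.557-0.2597j
  i(V1)=-2.146-1.657j  i(V2)=-0.06450+0.003211j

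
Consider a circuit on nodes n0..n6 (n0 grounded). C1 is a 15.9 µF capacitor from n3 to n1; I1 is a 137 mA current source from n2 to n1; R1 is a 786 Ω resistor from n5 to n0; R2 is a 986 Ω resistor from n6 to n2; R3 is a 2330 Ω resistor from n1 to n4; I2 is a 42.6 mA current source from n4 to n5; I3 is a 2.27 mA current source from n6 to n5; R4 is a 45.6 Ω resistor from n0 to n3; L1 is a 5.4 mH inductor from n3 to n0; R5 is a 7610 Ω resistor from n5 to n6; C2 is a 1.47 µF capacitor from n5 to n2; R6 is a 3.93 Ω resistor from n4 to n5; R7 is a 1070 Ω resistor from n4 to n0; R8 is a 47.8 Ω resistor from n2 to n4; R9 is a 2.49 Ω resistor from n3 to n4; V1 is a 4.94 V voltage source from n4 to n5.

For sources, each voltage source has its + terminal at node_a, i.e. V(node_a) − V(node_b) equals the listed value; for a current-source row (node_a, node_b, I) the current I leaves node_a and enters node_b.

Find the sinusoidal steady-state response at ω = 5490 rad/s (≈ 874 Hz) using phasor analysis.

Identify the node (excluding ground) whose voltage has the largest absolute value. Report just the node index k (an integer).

6

MNA unknowns: 6 node voltages V₁..V_6 plus 1 source current (V1)
C1: Y=0.000+0.08729j on G[3,1]
I1: z[2]−=0.137, z[1]+=0.137
R1: Y=0.001272+0.000j on G[5,0]
R2: Y=0.001014+0.000j on G[6,2]
R3: Y=0.0004292+0.000j on G[1,4]
I2: z[4]−=0.0426, z[5]+=0.0426
I3: z[6]−=0.00227, z[5]+=0.00227
R4: Y=0.02193+0.000j on G[0,3]
L1: Y=0.000-0.03373j on G[3,0]
R5: Y=0.0001314+0.000j on G[5,6]
C2: Y=0.000+0.008070j on G[5,2]
R6: Y=0.2545+0.000j on G[4,5]
R7: Y=0.0009346+0.000j on G[4,0]
R8: Y=0.02092+0.000j on G[2,4]
R9: Y=0.4016+0.000j on G[3,4]
V1: row V4−V5=4.94, i_V1 at 4,5
solve → V1=0.1058-1.431j, V2=-6.644+0.7018j, V3=0.09810+0.1373j, V4=-0.2258+0.1349j, V5=-5.166+0.1349j, V6=-8.456+0.6368j
aux → i_V1=-1.303+0.01203j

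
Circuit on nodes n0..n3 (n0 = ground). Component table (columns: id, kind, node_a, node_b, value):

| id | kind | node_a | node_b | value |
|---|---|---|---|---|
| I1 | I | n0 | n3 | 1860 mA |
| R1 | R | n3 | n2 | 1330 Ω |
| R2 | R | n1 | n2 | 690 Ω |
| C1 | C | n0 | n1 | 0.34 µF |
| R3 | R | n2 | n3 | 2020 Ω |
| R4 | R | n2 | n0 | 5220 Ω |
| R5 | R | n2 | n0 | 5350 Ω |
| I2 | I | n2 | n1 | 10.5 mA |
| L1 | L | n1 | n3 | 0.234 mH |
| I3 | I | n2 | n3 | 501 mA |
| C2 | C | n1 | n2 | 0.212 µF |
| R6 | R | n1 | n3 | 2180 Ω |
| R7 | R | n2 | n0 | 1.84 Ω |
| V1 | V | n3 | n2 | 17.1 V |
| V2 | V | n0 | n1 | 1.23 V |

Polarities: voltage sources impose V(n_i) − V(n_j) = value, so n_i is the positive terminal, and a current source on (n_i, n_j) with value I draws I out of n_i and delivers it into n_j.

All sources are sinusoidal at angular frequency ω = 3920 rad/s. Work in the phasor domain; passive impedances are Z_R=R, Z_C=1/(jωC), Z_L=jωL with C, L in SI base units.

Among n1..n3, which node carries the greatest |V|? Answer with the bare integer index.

MNA unknowns: 3 node voltages V₁..V_3 plus 2 source currents (V1, V2)
I1: z[0]−=1.86, z[3]+=1.86
R1: Y=0.0007519+0.000j on G[3,2]
R2: Y=0.001449+0.000j on G[1,2]
C1: Y=0.000+0.001333j on G[0,1]
R3: Y=0.0004950+0.000j on G[2,3]
R4: Y=0.0001916+0.000j on G[2,0]
R5: Y=0.0001869+0.000j on G[2,0]
I2: z[2]−=0.0105, z[1]+=0.0105
L1: Y=0.000-1.090j on G[1,3]
I3: z[2]−=0.501, z[3]+=0.501
C2: Y=0.000+0.0008310j on G[1,2]
R6: Y=0.0004587+0.000j on G[1,3]
R7: Y=0.5435+0.000j on G[2,0]
V1: row V3−V2=17.1, i_V1 at 3,2
V2: row V0−V1=1.23, i_V2 at 0,1
solve → V1=-1.230+0.000j, V2=-13.99+8.696j, V3=3.114+8.696j
aux → i_V1=-7.142+4.731j, i_V2=-9.467+4.728j

2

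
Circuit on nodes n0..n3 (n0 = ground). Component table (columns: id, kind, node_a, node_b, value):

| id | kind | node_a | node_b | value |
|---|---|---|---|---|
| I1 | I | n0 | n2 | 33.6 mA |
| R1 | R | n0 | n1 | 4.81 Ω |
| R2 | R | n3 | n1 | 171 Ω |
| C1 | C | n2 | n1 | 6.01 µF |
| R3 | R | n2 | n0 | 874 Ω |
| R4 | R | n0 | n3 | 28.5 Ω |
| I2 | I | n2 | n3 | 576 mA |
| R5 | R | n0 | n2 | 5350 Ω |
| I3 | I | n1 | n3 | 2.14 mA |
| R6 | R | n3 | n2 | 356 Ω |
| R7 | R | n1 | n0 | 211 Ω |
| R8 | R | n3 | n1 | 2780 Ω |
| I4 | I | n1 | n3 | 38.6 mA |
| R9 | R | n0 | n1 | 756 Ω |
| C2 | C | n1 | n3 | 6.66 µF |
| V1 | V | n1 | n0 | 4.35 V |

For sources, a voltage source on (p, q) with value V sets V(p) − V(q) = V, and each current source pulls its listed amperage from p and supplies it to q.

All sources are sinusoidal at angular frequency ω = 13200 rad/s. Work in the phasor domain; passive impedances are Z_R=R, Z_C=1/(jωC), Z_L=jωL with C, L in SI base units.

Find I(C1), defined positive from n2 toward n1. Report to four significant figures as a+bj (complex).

-0.5397-0.03973j A

Element admittances at ω=13200 rad/s:
  I1: injects 0.0336 A into n2 (from n0)
  Y(R1) = 0.2079+0.000j S between n0,n1
  Y(R2) = 0.005848+0.000j S between n3,n1
  Y(C1) = 0.000+0.07933j S between n2,n1
  Y(R3) = 0.001144+0.000j S between n2,n0
  Y(R4) = 0.03509+0.000j S between n0,n3
  I2: injects 0.576 A into n3 (from n2)
  Y(R5) = 0.0001869+0.000j S between n0,n2
  I3: injects 0.00214 A into n3 (from n1)
  Y(R6) = 0.002809+0.000j S between n3,n2
  Y(R7) = 0.004739+0.000j S between n1,n0
  Y(R8) = 0.0003597+0.000j S between n3,n1
  I4: injects 0.0386 A into n3 (from n1)
  Y(R9) = 0.001323+0.000j S between n0,n1
  Y(C2) = 0.000+0.08791j S between n1,n3
  V1: constraint V(n1)−V(n0) = 4.35
Assemble and solve the 4×4 MNA system:
  V(n1)=4.350+0.000j  V(n2)=3.849+6.803j  V(n3)=6.633-4.118j
  i(V1)=-1.135+0.1354j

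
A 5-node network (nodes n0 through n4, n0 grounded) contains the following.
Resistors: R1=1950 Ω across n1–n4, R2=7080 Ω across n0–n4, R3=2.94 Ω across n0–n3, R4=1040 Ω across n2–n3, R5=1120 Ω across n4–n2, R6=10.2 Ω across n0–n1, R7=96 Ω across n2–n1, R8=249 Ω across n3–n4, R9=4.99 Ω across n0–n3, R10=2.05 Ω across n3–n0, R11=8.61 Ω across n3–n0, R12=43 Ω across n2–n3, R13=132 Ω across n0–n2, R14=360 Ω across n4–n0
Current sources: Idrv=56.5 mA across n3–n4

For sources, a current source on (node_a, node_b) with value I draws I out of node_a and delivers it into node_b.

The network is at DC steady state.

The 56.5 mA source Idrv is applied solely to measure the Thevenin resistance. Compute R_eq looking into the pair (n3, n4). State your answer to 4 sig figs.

Element admittances at DC:
  Y(R1) = 0.0005128 S between n1,n4
  Y(R2) = 0.0001412 S between n0,n4
  Y(R3) = 0.3401 S between n0,n3
  Y(R4) = 0.0009615 S between n2,n3
  Y(R5) = 0.0008929 S between n4,n2
  Y(R6) = 0.09804 S between n0,n1
  Y(R7) = 0.01042 S between n2,n1
  Y(R8) = 0.004016 S between n3,n4
  Y(R9) = 0.2004 S between n0,n3
  Y(R10) = 0.4878 S between n3,n0
  Y(R11) = 0.1161 S between n3,n0
  Y(R12) = 0.02326 S between n2,n3
  Y(R13) = 0.007576 S between n0,n2
  Y(R14) = 0.002778 S between n4,n0
  Idrv: injects 0.0565 A into n4 (from n3)
Assemble and solve the 4×4 MNA system:
  V(n1)=0.04520  V(n2)=0.1390  V(n3)=-0.02209  V(n4)=6.781

R_eq = 120.4 Ω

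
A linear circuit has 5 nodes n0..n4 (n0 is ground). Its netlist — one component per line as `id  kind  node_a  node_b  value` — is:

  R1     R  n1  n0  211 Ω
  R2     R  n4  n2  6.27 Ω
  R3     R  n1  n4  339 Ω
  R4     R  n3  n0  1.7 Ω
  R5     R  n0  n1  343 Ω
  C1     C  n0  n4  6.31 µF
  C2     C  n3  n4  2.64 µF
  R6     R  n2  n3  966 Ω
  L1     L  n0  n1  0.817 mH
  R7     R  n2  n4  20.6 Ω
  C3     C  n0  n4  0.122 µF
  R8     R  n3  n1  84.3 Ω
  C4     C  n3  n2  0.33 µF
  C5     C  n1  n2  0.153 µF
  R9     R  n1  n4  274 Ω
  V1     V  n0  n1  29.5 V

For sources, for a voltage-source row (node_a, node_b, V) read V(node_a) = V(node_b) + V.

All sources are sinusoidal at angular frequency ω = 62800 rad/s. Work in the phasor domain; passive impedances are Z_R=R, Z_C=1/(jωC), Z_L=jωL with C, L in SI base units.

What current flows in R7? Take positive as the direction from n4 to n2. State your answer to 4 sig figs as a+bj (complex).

0.006472+0.06340j A

Element admittances at ω=62800 rad/s:
  Y(R1) = 0.004739+0.000j S between n1,n0
  Y(R2) = 0.1595+0.000j S between n4,n2
  Y(R3) = 0.002950+0.000j S between n1,n4
  Y(R4) = 0.5882+0.000j S between n3,n0
  Y(R5) = 0.002915+0.000j S between n0,n1
  Y(C1) = 0.000+0.3963j S between n0,n4
  Y(C2) = 0.000+0.1658j S between n3,n4
  Y(R6) = 0.001035+0.000j S between n2,n3
  Y(L1) = 0.000-0.01949j S between n0,n1
  Y(R7) = 0.04854+0.000j S between n2,n4
  Y(C3) = 0.000+0.007662j S between n0,n4
  Y(R8) = 0.01186+0.000j S between n3,n1
  Y(C4) = 0.000+0.02072j S between n3,n2
  Y(C5) = 0.000+0.009608j S between n1,n2
  Y(R9) = 0.003650+0.000j S between n1,n4
  V1: constraint V(n0)−V(n1) = 29.5
Assemble and solve the 5×5 MNA system:
  V(n1)=-29.50+0.000j  V(n2)=-0.8065-0.9265j  V(n3)=-0.6595-0.01045j  V(n4)=-0.6732+0.3796j
  i(V1)=-0.7671+0.2969j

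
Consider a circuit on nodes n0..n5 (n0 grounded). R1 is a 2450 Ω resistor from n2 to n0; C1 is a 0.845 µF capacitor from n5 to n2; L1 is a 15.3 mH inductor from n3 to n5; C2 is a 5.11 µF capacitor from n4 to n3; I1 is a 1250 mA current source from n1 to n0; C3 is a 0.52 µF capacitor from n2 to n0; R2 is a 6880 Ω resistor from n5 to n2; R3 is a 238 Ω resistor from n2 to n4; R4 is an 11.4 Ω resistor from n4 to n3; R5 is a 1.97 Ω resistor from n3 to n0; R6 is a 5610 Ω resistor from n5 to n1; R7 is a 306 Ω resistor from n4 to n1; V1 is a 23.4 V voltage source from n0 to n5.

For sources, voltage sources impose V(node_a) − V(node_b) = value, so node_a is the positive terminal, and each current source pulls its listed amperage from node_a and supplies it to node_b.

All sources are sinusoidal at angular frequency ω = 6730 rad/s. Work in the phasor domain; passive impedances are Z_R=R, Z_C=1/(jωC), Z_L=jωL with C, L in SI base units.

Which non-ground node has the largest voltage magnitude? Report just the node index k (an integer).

MNA unknowns: 5 node voltages V₁..V_5 plus 1 source current (V1)
R1: Y=0.0004082+0.000j on G[2,0]
C1: Y=0.000+0.005687j on G[5,2]
L1: Y=0.000-0.009712j on G[3,5]
C2: Y=0.000+0.03439j on G[4,3]
I1: z[1]−=1.25, z[0]+=1.25
C3: Y=0.000+0.003500j on G[2,0]
R2: Y=0.0001453+0.000j on G[5,2]
R3: Y=0.004202+0.000j on G[2,4]
R4: Y=0.08772+0.000j on G[4,3]
R5: Y=0.5076+0.000j on G[3,0]
R6: Y=0.0001783+0.000j on G[5,1]
R7: Y=0.003268+0.000j on G[4,1]
V1: row V0−V5=23.4, i_V1 at 0,5
solve → V1=-377.3+4.501j, V2=-12.49+0.3398j, V3=-2.332+0.3650j, V4=-14.07+4.746j, V5=-23.40+0.000j
aux → i_V1=0.05988+0.1417j

1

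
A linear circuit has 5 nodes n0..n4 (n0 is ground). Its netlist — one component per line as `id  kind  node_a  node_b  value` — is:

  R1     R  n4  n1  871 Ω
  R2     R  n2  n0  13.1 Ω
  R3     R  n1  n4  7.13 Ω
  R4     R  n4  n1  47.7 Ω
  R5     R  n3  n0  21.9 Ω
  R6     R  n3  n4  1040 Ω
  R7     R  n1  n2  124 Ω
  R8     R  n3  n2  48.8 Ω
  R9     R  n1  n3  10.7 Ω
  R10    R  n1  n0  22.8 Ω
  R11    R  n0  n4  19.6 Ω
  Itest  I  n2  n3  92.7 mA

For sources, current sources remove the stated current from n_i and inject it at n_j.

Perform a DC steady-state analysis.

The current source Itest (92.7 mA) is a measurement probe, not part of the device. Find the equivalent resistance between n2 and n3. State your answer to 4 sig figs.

Apply KCL at each of the 4 non-ground nodes and solve the resulting linear system.
Node n1: branches {R1, R3, R4, R7, R9, R10} → V_1 = 0.3066
Node n2: branches {R2, R7, R8, Itest} → V_2 = -0.7305
Node n3: branches {R5, R6, R8, R9, Itest} → V_3 = 0.6639
Node n4: branches {R1, R3, R4, R6, R11} → V_4 = 0.2352

R_eq = 15.04 Ω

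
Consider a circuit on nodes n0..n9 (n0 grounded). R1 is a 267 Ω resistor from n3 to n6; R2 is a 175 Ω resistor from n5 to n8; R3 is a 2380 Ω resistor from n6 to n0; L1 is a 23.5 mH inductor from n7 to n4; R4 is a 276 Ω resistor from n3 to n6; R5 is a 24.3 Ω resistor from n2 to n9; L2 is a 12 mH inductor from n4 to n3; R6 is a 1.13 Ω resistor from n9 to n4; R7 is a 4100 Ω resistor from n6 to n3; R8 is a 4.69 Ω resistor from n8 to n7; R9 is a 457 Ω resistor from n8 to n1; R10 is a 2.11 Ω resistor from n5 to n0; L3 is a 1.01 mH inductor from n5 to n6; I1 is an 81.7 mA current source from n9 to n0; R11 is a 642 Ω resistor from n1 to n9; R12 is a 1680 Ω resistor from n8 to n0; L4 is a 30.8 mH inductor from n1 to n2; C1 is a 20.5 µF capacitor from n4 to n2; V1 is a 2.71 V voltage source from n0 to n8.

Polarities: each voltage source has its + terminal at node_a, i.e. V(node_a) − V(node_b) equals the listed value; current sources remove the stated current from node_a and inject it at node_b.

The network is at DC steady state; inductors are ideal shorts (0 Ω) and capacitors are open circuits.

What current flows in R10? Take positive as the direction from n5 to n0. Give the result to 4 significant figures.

-0.03714 A

MNA unknowns: 9 node voltages V₁..V_9 plus 5 source currents (L1, L2, L3, L4, V1)
R1: Y=0.003745 on G[3,6]
R2: Y=0.005714 on G[5,8]
R3: Y=0.0004202 on G[6,0]
L1: row V7−V4=0, i_L1 at 7,4
R4: Y=0.003623 on G[3,6]
R5: Y=0.04115 on G[2,9]
L2: row V4−V3=0, i_L2 at 4,3
R6: Y=0.8850 on G[9,4]
R7: Y=0.0002439 on G[6,3]
R8: Y=0.2132 on G[8,7]
R9: Y=0.002188 on G[8,1]
R10: Y=0.4739 on G[5,0]
L3: row V5−V6=0, i_L3 at 5,6
I1: z[9]−=0.0817, z[0]+=0.0817
R11: Y=0.001558 on G[1,9]
R12: Y=0.0005952 on G[8,0]
L4: row V1−V2=0, i_L4 at 1,2
C1: Y=0.000 on G[4,2]
V1: row V0−V8=2.71, i_V1 at 0,8
solve → V1=-3.059, V2=-3.059, V3=-2.986, V4=-2.986, V5=-0.07836, V6=-0.07836, V7=-2.986, V8=-2.710, V9=-3.077
aux → i_L1=0.05880, i_L2=-0.02213, i_L3=0.02210, i_L4=0.0007366, i_V1=0.04292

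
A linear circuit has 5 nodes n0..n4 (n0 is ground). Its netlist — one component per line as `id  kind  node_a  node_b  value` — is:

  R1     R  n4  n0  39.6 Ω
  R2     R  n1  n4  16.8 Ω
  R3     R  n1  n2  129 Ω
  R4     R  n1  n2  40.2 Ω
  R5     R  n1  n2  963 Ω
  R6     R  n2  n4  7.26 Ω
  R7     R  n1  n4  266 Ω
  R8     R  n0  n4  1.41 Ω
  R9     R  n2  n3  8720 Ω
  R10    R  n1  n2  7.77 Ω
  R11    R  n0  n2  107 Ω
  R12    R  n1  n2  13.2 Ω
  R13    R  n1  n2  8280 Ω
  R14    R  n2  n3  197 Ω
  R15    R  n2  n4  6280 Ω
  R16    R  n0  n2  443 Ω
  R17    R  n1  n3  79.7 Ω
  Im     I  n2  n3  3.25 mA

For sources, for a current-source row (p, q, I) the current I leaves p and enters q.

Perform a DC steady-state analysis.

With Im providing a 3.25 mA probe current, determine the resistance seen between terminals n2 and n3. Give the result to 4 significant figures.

R_eq = 58.12 Ω

Apply KCL at each of the 4 non-ground nodes and solve the resulting linear system.
Node n1: branches {R2, R3, R4, R5, R7, R10, R12, R13, R17} → V_1 = 0.005676
Node n2: branches {R3, R4, R5, R6, R9, R10, R11, R12, R13, R14, R15, R16, Im} → V_2 = -0.002352
Node n3: branches {R9, R14, R17, Im} → V_3 = 0.1866
Node n4: branches {R1, R2, R6, R7, R8, R15} → V_4 = 3.716e-05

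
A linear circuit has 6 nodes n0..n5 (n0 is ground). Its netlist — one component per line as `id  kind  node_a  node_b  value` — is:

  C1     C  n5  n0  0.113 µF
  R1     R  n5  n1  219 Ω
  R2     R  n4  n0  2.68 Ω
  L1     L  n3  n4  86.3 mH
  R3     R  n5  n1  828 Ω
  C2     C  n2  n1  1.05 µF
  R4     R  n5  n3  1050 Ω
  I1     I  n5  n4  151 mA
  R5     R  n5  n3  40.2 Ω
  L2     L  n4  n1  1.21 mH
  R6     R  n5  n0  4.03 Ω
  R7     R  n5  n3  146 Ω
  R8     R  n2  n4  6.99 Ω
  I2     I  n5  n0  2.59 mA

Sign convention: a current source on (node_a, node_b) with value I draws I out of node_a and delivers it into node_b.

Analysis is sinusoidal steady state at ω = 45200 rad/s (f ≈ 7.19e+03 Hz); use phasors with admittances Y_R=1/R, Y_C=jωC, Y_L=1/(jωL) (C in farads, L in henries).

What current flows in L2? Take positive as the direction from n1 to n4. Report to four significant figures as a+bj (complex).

MNA unknowns: 5 node voltages V₁..V_5
C1: Y=0.000+0.005108j on G[5,0]
R1: Y=0.004566+0.000j on G[5,1]
R2: Y=0.3731+0.000j on G[4,0]
L1: Y=0.000-0.0002564j on G[3,4]
R3: Y=0.001208+0.000j on G[5,1]
C2: Y=0.000+0.04746j on G[2,1]
R4: Y=0.0009524+0.000j on G[5,3]
I1: z[5]−=0.151, z[4]+=0.151
R5: Y=0.02488+0.000j on G[5,3]
L2: Y=0.000-0.01828j on G[4,1]
R6: Y=0.2481+0.000j on G[5,0]
R7: Y=0.006849+0.000j on G[5,3]
R8: Y=0.1431+0.000j on G[2,4]
I2: z[5]−=0.00259, z[0]+=0.00259
solve → V1=0.2790+0.1407j, V2=0.3376-0.02071j, V3=-0.5983+0.006473j, V4=0.3911-0.001277j, V5=-0.5983+0.01424j

0.002596+0.002050j A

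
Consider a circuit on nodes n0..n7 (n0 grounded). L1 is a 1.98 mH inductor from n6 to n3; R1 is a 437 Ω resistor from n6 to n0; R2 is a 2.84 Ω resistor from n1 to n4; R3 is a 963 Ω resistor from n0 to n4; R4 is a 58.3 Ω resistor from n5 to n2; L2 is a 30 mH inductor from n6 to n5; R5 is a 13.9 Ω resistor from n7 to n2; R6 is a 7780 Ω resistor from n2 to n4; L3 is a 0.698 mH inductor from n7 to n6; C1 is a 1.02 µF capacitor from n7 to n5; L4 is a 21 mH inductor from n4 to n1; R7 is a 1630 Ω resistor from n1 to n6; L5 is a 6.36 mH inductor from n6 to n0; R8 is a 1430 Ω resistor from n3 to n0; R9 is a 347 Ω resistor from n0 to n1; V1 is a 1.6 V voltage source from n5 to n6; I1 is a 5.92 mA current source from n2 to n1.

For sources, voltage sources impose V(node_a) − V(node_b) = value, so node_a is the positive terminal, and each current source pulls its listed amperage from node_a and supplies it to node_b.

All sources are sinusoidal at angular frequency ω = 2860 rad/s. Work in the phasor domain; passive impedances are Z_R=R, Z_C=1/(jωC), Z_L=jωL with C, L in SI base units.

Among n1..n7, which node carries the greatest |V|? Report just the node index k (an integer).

Element admittances at ω=2860 rad/s:
  Y(L1) = 0.000-0.1766j S between n6,n3
  Y(R1) = 0.002288+0.000j S between n6,n0
  Y(R2) = 0.3521+0.000j S between n1,n4
  Y(R3) = 0.001038+0.000j S between n0,n4
  Y(R4) = 0.01715+0.000j S between n5,n2
  Y(L2) = 0.000-0.01166j S between n6,n5
  Y(R5) = 0.07194+0.000j S between n7,n2
  Y(R6) = 0.0001285+0.000j S between n2,n4
  Y(L3) = 0.000-0.5009j S between n7,n6
  Y(C1) = 0.000+0.002917j S between n7,n5
  Y(L4) = 0.000-0.01665j S between n4,n1
  Y(R7) = 0.0006135+0.000j S between n1,n6
  Y(L5) = 0.000-0.05498j S between n6,n0
  Y(R8) = 0.0006993+0.000j S between n3,n0
  Y(R9) = 0.002882+0.000j S between n0,n1
  V1: constraint V(n5)−V(n6) = 1.6
  I1: injects 0.00592 A into n1 (from n2)
Assemble and solve the 8×8 MNA system:
  V(n1)=1.276-0.01359j  V(n2)=0.2304-0.06200j  V(n3)=-0.006255-0.09059j  V(n4)=1.272-0.01376j  V(n5)=1.594-0.09061j  V(n6)=-0.005896-0.09061j  V(n7)=-0.01430-0.05526j
  i(V1)=-0.02349+0.01445j

5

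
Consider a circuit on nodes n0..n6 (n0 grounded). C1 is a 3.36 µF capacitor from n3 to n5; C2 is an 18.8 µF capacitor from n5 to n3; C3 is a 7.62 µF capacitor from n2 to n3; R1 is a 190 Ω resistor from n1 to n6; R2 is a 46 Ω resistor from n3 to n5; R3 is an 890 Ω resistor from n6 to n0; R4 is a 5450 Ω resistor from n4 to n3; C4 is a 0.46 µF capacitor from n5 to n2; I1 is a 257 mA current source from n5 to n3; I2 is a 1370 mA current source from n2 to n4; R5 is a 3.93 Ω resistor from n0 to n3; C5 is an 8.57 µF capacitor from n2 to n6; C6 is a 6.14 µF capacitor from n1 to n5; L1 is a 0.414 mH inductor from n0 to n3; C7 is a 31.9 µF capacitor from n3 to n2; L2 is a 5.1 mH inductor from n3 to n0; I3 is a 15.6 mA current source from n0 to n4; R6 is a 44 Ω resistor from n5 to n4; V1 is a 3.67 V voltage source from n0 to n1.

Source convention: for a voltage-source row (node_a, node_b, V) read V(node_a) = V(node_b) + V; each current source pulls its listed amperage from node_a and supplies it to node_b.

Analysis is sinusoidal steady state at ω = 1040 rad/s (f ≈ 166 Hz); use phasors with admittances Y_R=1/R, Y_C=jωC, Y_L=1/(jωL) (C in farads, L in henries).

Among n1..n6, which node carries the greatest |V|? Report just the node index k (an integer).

Apply KCL at each of the 6 non-ground nodes and solve the resulting linear system.
Node n1: branches {R1, C6, V1} → V_1 = -3.670+0.000j
Node n2: branches {C3, C4, I2, C5, C7} → V_2 = -2.809+30.45j
Node n3: branches {C1, C2, C3, R2, R4, I1, R5, L1, C7, L2} → V_3 = 0.1013-0.02985j
Node n4: branches {R4, I2, I3, R6} → V_4 = 77.47-24.23j
Node n5: branches {C1, C2, R2, C4, I1, C6, R6} → V_5 = 17.13-24.42j
Node n6: branches {R1, R3, C5} → V_6 = -17.30+20.22j
Source currents: i(V1)=-0.08422-0.2392j

4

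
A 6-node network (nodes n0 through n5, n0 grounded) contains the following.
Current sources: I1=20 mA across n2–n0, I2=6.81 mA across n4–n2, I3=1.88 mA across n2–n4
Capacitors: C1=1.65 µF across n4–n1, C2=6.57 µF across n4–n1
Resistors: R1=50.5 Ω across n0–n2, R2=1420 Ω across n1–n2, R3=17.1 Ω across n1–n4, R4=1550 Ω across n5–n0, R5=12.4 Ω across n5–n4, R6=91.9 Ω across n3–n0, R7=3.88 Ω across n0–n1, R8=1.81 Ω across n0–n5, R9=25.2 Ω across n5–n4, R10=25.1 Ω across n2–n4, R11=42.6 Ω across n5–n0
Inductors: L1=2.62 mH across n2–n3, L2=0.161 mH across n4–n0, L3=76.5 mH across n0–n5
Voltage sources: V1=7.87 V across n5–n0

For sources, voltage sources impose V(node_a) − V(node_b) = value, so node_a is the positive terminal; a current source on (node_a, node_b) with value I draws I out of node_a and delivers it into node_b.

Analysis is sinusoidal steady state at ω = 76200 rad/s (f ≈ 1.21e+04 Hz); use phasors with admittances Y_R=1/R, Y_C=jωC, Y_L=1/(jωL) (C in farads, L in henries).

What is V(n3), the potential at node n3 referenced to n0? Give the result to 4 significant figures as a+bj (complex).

0.2975-0.5460j V

MNA unknowns: 5 node voltages V₁..V_5 plus 1 source current (V1)
I1: z[2]−=0.02, z[0]+=0.02
C1: Y=0.000+0.1257j on G[4,1]
R1: Y=0.01980+0.000j on G[0,2]
C2: Y=0.000+0.5006j on G[4,1]
R2: Y=0.0007042+0.000j on G[1,2]
L1: Y=0.000-0.005009j on G[2,3]
R3: Y=0.05848+0.000j on G[1,4]
L2: Y=0.000-0.08151j on G[4,0]
I2: z[4]−=0.00681, z[2]+=0.00681
R4: Y=0.0006452+0.000j on G[5,0]
R5: Y=0.08065+0.000j on G[5,4]
R6: Y=0.01088+0.000j on G[3,0]
R7: Y=0.2577+0.000j on G[0,1]
L3: Y=0.000-0.0001715j on G[0,5]
R8: Y=0.5525+0.000j on G[0,5]
R9: Y=0.03968+0.000j on G[5,4]
I3: z[2]−=0.00188, z[4]+=0.00188
R10: Y=0.03984+0.000j on G[2,4]
R11: Y=0.02347+0.000j on G[5,0]
V1: row V5−V0=7.87, i_V1 at 5,0
solve → V1=2.229+0.8647j, V2=1.484+0.1004j, V3=0.2975-0.5460j, V4=2.667-0.01232j, V5=7.870+0.000j
aux → i_V1=-5.164-0.0001321j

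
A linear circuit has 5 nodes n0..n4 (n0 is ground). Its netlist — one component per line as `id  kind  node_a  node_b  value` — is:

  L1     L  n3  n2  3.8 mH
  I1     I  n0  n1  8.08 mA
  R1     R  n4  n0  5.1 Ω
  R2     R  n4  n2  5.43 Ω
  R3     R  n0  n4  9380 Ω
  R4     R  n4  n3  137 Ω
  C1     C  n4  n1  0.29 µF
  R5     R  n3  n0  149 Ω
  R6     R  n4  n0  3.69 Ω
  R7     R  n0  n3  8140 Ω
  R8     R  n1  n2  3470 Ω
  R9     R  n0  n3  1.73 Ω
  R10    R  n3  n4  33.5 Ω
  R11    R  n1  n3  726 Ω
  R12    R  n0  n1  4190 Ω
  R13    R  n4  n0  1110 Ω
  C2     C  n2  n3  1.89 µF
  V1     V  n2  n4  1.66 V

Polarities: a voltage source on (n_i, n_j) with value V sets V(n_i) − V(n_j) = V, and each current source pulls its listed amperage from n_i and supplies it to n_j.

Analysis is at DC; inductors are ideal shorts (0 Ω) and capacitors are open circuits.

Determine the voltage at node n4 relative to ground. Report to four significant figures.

-0.9155 V

Element admittances at DC:
  L1: short n3↔n2 (DC inductor)
  I1: injects 0.00808 A into n1 (from n0)
  Y(R1) = 0.1961 S between n4,n0
  Y(R2) = 0.1842 S between n4,n2
  Y(R3) = 0.0001066 S between n0,n4
  Y(R4) = 0.007299 S between n4,n3
  Y(C1) = 0.000 S between n4,n1
  Y(R5) = 0.006711 S between n3,n0
  Y(R6) = 0.2710 S between n4,n0
  Y(R7) = 0.0001229 S between n0,n3
  Y(R8) = 0.0002882 S between n1,n2
  Y(R9) = 0.5780 S between n0,n3
  Y(R10) = 0.02985 S between n3,n4
  Y(R11) = 0.001377 S between n1,n3
  Y(R12) = 0.0002387 S between n0,n1
  Y(R13) = 0.0009009 S between n4,n0
  Y(C2) = 0.000 S between n2,n3
  V1: constraint V(n2)−V(n4) = 1.66
Assemble and solve the 6×6 MNA system:
  V(n1)=4.894  V(n2)=0.7445  V(n3)=0.7445  V(n4)=-0.9155
  i(L1)=-0.4914  i(V1)=-0.7959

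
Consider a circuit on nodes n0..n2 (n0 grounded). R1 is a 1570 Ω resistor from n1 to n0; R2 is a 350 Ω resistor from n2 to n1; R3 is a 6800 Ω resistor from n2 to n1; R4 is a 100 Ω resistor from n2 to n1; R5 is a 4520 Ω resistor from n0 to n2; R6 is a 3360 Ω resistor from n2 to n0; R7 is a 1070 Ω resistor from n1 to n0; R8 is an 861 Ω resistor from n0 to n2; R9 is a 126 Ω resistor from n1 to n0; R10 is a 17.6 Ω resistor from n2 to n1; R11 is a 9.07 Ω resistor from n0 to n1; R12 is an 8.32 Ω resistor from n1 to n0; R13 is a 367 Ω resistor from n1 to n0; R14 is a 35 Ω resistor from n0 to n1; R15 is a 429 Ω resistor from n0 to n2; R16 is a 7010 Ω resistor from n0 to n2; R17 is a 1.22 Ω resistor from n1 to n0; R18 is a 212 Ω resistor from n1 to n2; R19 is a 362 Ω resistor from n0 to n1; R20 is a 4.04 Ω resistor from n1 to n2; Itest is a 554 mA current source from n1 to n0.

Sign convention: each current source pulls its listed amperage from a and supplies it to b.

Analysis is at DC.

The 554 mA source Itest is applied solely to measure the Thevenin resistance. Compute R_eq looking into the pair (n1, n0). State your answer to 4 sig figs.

R_eq = 0.9109 Ω

Element admittances at DC:
  Y(R1) = 0.0006369 S between n1,n0
  Y(R2) = 0.002857 S between n2,n1
  Y(R3) = 0.0001471 S between n2,n1
  Y(R4) = 0.01000 S between n2,n1
  Y(R5) = 0.0002212 S between n0,n2
  Y(R6) = 0.0002976 S between n2,n0
  Y(R7) = 0.0009346 S between n1,n0
  Y(R8) = 0.001161 S between n0,n2
  Y(R9) = 0.007937 S between n1,n0
  Y(R10) = 0.05682 S between n2,n1
  Y(R11) = 0.1103 S between n0,n1
  Y(R12) = 0.1202 S between n1,n0
  Y(R13) = 0.002725 S between n1,n0
  Y(R14) = 0.02857 S between n0,n1
  Y(R15) = 0.002331 S between n0,n2
  Y(R16) = 0.0001427 S between n0,n2
  Y(R17) = 0.8197 S between n1,n0
  Y(R18) = 0.004717 S between n1,n2
  Y(R19) = 0.002762 S between n0,n1
  Y(R20) = 0.2475 S between n1,n2
  Itest: injects 0.554 A into n0 (from n1)
Assemble and solve the 2×2 MNA system:
  V(n1)=-0.5047  V(n2)=-0.4982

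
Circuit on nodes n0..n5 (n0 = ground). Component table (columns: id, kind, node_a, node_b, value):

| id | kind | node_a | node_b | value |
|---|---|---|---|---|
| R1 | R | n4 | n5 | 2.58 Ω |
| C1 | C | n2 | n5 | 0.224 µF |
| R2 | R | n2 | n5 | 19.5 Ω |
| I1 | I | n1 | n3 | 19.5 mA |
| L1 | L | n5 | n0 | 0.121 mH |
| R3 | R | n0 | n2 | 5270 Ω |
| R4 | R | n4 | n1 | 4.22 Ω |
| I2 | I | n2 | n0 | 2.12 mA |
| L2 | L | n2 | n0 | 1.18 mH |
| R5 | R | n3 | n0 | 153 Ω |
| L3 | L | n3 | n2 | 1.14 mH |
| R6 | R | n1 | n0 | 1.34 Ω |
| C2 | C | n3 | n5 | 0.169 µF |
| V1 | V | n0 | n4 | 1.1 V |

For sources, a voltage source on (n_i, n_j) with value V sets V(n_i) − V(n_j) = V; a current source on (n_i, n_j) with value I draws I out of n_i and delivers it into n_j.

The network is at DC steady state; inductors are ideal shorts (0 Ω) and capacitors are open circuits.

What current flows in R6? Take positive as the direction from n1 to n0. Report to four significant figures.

Element admittances at DC:
  Y(R1) = 0.3876 S between n4,n5
  Y(C1) = 0.000 S between n2,n5
  Y(R2) = 0.05128 S between n2,n5
  I1: injects 0.0195 A into n3 (from n1)
  L1: short n5↔n0 (DC inductor)
  Y(R3) = 0.0001898 S between n0,n2
  Y(R4) = 0.2370 S between n4,n1
  I2: injects 0.00212 A into n0 (from n2)
  L2: short n2↔n0 (DC inductor)
  Y(R5) = 0.006536 S between n3,n0
  L3: short n3↔n2 (DC inductor)
  Y(R6) = 0.7463 S between n1,n0
  Y(C2) = 0.000 S between n3,n5
  V1: constraint V(n0)−V(n4) = 1.1
Assemble and solve the 9×9 MNA system:
  V(n1)=-0.2849  V(n2)=0.000  V(n3)=0.000  V(n4)=-1.100  V(n5)=0.000
  i(L1)=-0.4264  i(L2)=0.01738  i(L3)=0.01950  i(V1)=-0.6195

-0.2126 A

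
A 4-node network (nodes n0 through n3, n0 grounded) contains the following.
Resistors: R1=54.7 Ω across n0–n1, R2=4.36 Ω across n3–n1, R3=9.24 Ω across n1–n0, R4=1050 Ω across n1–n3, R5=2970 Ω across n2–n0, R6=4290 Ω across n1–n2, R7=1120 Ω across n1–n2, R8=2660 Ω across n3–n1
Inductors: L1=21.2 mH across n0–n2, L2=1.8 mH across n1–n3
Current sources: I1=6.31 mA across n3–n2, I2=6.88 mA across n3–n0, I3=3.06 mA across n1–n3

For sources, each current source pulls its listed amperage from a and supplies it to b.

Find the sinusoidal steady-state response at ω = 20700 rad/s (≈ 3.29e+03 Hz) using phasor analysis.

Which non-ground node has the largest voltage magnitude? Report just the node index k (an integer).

2

Apply KCL at each of the 3 non-ground nodes and solve the resulting linear system.
Node n1: branches {R1, R2, R3, L2, R4, R6, R7, R8, I3} → V_1 = -0.09247+0.01705j
Node n2: branches {L1, I1, R5, R6, R7} → V_2 = 1.232+1.933j
Node n3: branches {R2, I1, L2, I2, R4, R8, I3} → V_3 = -0.1358+0.01201j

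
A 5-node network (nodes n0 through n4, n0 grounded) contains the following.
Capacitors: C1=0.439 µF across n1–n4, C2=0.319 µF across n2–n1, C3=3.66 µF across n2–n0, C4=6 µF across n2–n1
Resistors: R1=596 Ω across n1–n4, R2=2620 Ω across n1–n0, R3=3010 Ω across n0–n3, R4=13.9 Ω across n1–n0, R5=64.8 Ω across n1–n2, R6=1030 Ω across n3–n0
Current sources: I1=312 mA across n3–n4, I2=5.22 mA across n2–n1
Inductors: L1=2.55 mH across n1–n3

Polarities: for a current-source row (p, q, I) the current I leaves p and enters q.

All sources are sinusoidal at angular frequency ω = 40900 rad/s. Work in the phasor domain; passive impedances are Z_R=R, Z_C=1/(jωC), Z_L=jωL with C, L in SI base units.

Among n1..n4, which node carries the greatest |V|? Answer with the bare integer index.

3

MNA unknowns: 4 node voltages V₁..V_4
C1: Y=0.000+0.01796j on G[1,4]
R1: Y=0.001678+0.000j on G[1,4]
R2: Y=0.0003817+0.000j on G[1,0]
R3: Y=0.0003322+0.000j on G[0,3]
C2: Y=0.000+0.01305j on G[2,1]
R4: Y=0.07194+0.000j on G[1,0]
C3: Y=0.000+0.1497j on G[2,0]
C4: Y=0.000+0.2454j on G[2,1]
I1: z[3]−=0.312, z[4]+=0.312
R5: Y=0.01543+0.000j on G[1,2]
L1: Y=0.000-0.009588j on G[1,3]
R6: Y=0.0009709+0.000j on G[3,0]
I2: z[2]−=0.00522, z[1]+=0.00522
solve → V1=0.3078+0.1660j, V2=0.1969+0.1137j, V3=-4.018-31.83j, V4=1.918-17.06j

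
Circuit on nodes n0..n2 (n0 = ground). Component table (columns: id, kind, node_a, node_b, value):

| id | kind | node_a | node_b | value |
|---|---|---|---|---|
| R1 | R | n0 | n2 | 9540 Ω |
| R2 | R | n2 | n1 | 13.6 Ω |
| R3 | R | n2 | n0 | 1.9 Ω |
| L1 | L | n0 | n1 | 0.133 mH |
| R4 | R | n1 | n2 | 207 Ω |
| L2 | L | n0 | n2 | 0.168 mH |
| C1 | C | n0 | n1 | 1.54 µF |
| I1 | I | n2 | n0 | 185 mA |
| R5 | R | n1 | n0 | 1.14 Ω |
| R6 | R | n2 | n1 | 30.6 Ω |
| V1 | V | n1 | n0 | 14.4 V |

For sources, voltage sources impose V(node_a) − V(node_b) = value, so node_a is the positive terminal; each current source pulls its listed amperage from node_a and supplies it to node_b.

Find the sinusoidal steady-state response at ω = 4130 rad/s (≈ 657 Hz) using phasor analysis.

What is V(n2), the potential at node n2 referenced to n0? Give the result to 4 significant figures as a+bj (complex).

MNA unknowns: 2 node voltages V₁..V_2 plus 1 source current (V1)
R1: Y=0.0001048+0.000j on G[0,2]
R2: Y=0.07353+0.000j on G[2,1]
R3: Y=0.5263+0.000j on G[2,0]
L1: Y=0.000-1.821j on G[0,1]
R4: Y=0.004831+0.000j on G[1,2]
L2: Y=0.000-1.441j on G[0,2]
C1: Y=0.000+0.006360j on G[0,1]
I1: z[2]−=0.185, z[0]+=0.185
R5: Y=0.8772+0.000j on G[1,0]
R6: Y=0.03268+0.000j on G[2,1]
V1: row V1−V0=14.4, i_V1 at 1,0
solve → V1=14.40+0.000j, V2=0.3629+0.8206j
aux → i_V1=-14.19+26.22j

0.3629+0.8206j V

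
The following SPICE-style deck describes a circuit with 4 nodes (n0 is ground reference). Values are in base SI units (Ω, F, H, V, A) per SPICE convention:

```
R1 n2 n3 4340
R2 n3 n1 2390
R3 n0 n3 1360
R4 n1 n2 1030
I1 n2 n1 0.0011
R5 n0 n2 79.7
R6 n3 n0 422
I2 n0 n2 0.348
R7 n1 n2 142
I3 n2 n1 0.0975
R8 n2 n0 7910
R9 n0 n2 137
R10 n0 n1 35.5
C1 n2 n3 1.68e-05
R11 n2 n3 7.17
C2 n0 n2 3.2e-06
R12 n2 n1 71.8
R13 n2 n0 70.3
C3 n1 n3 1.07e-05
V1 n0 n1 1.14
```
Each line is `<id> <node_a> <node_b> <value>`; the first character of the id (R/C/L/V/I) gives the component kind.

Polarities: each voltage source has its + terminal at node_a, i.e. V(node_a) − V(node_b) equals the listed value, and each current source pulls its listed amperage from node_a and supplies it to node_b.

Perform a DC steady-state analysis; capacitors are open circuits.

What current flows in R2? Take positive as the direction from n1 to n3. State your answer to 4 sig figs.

Element admittances at DC:
  Y(R1) = 0.0002304 S between n2,n3
  Y(R2) = 0.0004184 S between n3,n1
  Y(R3) = 0.0007353 S between n0,n3
  Y(R4) = 0.0009709 S between n1,n2
  I1: injects 0.0011 A into n1 (from n2)
  Y(R5) = 0.01255 S between n0,n2
  Y(R6) = 0.002370 S between n3,n0
  I2: injects 0.348 A into n2 (from n0)
  Y(R7) = 0.007042 S between n1,n2
  I3: injects 0.0975 A into n1 (from n2)
  Y(R8) = 0.0001264 S between n2,n0
  Y(R9) = 0.007299 S between n0,n2
  Y(R10) = 0.02817 S between n0,n1
  Y(C1) = 0.000 S between n2,n3
  Y(R11) = 0.1395 S between n2,n3
  Y(C2) = 0.000 S between n0,n2
  Y(R12) = 0.01393 S between n2,n1
  Y(R13) = 0.01422 S between n2,n0
  Y(C3) = 0.000 S between n1,n3
  V1: constraint V(n0)−V(n1) = 1.14
Assemble and solve the 4×4 MNA system:
  V(n1)=-1.140  V(n2)=3.759  V(n3)=3.663
  i(V1)=-0.2402

-0.002010 A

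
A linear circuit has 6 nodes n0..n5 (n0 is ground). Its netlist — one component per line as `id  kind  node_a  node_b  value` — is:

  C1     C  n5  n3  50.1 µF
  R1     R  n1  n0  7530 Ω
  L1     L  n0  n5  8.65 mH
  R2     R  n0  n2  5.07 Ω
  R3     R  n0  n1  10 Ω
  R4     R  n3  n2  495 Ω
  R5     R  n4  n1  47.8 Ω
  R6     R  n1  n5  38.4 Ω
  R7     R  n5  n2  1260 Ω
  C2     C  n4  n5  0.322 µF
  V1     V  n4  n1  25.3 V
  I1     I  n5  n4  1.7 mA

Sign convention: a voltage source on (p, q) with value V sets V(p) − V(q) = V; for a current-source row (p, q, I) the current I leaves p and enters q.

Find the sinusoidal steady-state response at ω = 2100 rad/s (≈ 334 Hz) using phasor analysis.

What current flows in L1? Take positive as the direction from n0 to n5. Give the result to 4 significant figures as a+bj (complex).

-0.003880-0.01203j A

MNA unknowns: 5 node voltages V₁..V_5 plus 1 source current (V1)
C1: Y=0.000+0.1052j on G[5,3]
R1: Y=0.0001328+0.000j on G[1,0]
L1: Y=0.000-0.05505j on G[0,5]
R2: Y=0.1972+0.000j on G[0,2]
R3: Y=0.1000+0.000j on G[0,1]
R4: Y=0.002020+0.000j on G[3,2]
R5: Y=0.02092+0.000j on G[4,1]
R6: Y=0.02604+0.000j on G[1,5]
R7: Y=0.0007937+0.000j on G[5,2]
C2: Y=0.000+0.0006762j on G[4,5]
V1: row V4−V1=25.3, i_V1 at 4,1
I1: z[5]−=0.0017, z[4]+=0.0017
solve → V1=-0.03267-0.1220j, V2=-0.003087+0.0009494j, V3=-0.2198+0.06632j, V4=25.27-0.1220j, V5=-0.2186+0.07049j
aux → i_V1=-0.5277-0.01723j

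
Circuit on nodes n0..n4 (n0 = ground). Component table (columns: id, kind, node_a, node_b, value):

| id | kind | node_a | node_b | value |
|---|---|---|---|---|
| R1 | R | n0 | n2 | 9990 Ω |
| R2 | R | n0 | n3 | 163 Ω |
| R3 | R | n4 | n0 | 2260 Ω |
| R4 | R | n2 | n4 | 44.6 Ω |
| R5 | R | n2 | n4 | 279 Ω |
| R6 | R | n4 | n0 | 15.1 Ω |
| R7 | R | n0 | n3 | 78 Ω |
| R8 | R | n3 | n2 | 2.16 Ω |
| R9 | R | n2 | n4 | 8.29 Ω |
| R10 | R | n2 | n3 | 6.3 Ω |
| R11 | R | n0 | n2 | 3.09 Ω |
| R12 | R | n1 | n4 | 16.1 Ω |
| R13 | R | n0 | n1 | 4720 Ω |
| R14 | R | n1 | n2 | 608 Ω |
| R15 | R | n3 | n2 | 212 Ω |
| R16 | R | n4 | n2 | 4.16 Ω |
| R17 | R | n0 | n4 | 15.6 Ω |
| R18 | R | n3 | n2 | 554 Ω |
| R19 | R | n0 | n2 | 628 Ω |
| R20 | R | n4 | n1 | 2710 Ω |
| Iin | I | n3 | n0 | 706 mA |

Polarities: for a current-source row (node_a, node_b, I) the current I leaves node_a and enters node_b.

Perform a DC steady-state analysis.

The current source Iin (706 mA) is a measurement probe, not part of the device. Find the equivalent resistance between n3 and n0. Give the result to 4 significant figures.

R_eq = 3.679 Ω

Element admittances at DC:
  Y(R1) = 0.0001001 S between n0,n2
  Y(R2) = 0.006135 S between n0,n3
  Y(R3) = 0.0004425 S between n4,n0
  Y(R4) = 0.02242 S between n2,n4
  Y(R5) = 0.003584 S between n2,n4
  Y(R6) = 0.06623 S between n4,n0
  Y(R7) = 0.01282 S between n0,n3
  Y(R8) = 0.4630 S between n3,n2
  Y(R9) = 0.1206 S between n2,n4
  Y(R10) = 0.1587 S between n2,n3
  Y(R11) = 0.3236 S between n0,n2
  Y(R12) = 0.06211 S between n1,n4
  Y(R13) = 0.0002119 S between n0,n1
  Y(R14) = 0.001645 S between n1,n2
  Y(R15) = 0.004717 S between n3,n2
  Y(R16) = 0.2404 S between n4,n2
  Y(R17) = 0.06410 S between n0,n4
  Y(R18) = 0.001805 S between n3,n2
  Y(R19) = 0.001592 S between n0,n2
  Y(R20) = 0.0003690 S between n4,n1
  Iin: injects 0.706 A into n0 (from n3)
Assemble and solve the 4×4 MNA system:
  V(n1)=-1.167  V(n2)=-1.552  V(n3)=-2.597  V(n4)=-1.160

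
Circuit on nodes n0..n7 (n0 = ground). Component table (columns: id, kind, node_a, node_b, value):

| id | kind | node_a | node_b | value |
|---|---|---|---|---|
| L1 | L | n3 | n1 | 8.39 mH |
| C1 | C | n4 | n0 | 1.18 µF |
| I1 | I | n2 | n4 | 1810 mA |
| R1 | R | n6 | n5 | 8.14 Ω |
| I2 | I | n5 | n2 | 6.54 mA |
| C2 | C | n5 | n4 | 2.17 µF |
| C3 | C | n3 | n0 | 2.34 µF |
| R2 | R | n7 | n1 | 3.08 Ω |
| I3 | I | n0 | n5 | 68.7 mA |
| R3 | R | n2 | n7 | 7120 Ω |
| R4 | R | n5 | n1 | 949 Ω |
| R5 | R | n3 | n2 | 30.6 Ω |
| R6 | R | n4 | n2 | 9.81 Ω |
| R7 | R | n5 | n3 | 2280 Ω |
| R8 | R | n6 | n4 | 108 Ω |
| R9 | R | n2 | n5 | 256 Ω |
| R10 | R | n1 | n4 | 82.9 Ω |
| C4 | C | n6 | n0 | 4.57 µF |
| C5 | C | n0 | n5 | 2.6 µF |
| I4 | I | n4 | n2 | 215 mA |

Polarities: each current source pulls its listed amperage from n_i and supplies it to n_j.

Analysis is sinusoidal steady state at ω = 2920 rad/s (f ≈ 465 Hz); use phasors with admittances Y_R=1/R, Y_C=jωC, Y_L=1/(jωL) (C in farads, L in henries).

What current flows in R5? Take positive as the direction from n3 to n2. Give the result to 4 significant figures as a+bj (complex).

0.1108+0.0006187j A

MNA unknowns: 7 node voltages V₁..V_7
L1: Y=0.000-0.04082j on G[3,1]
C1: Y=0.000+0.003446j on G[4,0]
I1: z[2]−=1.81, z[4]+=1.81
R1: Y=0.1229+0.000j on G[6,5]
I2: z[5]−=0.00654, z[2]+=0.00654
C2: Y=0.000+0.006336j on G[5,4]
C3: Y=0.000+0.006833j on G[3,0]
R2: Y=0.3247+0.000j on G[7,1]
I3: z[0]−=0.0687, z[5]+=0.0687
R3: Y=0.0001404+0.000j on G[2,7]
R4: Y=0.001054+0.000j on G[5,1]
R5: Y=0.03268+0.000j on G[3,2]
R6: Y=0.1019+0.000j on G[4,2]
R7: Y=0.0004386+0.000j on G[5,3]
R8: Y=0.009259+0.000j on G[6,4]
R9: Y=0.003906+0.000j on G[2,5]
R10: Y=0.01206+0.000j on G[1,4]
C4: Y=0.000+0.01334j on G[6,0]
C5: Y=0.000+0.007592j on G[0,5]
I4: z[4]−=0.215, z[2]+=0.215
solve → V1=-4.982+0.7731j, V2=-9.358-2.259j, V3=-5.967-2.240j, V4=4.729-2.276j, V5=1.153-2.092j, V6=1.179-2.224j, V7=-4.984+0.7718j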